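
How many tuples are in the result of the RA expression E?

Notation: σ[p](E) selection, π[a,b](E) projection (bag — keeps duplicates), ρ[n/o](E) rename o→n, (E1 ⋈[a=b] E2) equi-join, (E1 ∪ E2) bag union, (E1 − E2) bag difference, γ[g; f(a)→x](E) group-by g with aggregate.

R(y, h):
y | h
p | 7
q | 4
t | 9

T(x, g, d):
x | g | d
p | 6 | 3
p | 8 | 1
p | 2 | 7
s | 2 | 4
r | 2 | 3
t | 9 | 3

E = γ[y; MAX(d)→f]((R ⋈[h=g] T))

Per-node cardinality:
  R → 3
  T → 6
  (R ⋈[h=g] T) → 1
  γ[y; MAX(d)→f]((R ⋈[h=g] T)) → 1

|E| = 1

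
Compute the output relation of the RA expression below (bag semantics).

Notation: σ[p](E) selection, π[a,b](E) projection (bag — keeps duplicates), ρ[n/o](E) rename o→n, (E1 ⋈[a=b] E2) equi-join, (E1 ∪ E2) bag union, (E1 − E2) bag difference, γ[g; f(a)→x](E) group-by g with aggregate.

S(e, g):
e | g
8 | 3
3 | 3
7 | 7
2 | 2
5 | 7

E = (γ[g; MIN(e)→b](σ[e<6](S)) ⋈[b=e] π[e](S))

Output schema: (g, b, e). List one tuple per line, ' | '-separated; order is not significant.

Stepwise |·|:
  S → 5
  σ[e<6](S) → 3
  γ[g; MIN(e)→b](σ[e<6](S)) → 3
  S → 5
  π[e](S) → 5
  (γ[g; MIN(e)→b](σ[e<6](S)) ⋈[b=e] π[e](S)) → 3

== RESULT ==
g | b | e
2 | 2 | 2
3 | 3 | 3
7 | 5 | 5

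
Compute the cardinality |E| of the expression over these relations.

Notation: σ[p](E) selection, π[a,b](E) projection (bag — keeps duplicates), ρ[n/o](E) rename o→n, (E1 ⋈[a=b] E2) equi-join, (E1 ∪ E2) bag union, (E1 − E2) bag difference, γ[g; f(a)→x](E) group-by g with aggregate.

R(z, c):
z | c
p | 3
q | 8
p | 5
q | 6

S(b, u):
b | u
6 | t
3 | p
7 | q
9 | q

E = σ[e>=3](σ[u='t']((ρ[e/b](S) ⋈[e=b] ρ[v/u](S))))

Subexpression sizes:
  S → 4
  ρ[e/b](S) → 4
  S → 4
  ρ[v/u](S) → 4
  (ρ[e/b](S) ⋈[e=b] ρ[v/u](S)) → 4
  σ[u='t']((ρ[e/b](S) ⋈[e=b] ρ[v/u](S))) → 1
  σ[e>=3](σ[u='t']((ρ[e/b](S) ⋈[e=b] ρ[v/u](S)))) → 1

|E| = 1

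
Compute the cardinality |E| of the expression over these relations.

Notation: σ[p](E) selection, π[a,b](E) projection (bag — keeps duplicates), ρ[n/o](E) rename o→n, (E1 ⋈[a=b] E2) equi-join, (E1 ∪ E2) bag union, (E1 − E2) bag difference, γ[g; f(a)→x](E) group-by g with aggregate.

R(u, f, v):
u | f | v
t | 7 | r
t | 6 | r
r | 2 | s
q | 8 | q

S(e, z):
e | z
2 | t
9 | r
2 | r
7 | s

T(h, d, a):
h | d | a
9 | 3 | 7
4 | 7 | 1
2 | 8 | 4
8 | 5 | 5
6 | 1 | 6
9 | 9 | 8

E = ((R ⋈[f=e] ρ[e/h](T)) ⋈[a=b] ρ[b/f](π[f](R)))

Stepwise |·|:
  R → 4
  T → 6
  ρ[e/h](T) → 6
  (R ⋈[f=e] ρ[e/h](T)) → 3
  R → 4
  π[f](R) → 4
  ρ[b/f](π[f](R)) → 4
  ((R ⋈[f=e] ρ[e/h](T)) ⋈[a=b] ρ[b/f](π[f](R))) → 1

|E| = 1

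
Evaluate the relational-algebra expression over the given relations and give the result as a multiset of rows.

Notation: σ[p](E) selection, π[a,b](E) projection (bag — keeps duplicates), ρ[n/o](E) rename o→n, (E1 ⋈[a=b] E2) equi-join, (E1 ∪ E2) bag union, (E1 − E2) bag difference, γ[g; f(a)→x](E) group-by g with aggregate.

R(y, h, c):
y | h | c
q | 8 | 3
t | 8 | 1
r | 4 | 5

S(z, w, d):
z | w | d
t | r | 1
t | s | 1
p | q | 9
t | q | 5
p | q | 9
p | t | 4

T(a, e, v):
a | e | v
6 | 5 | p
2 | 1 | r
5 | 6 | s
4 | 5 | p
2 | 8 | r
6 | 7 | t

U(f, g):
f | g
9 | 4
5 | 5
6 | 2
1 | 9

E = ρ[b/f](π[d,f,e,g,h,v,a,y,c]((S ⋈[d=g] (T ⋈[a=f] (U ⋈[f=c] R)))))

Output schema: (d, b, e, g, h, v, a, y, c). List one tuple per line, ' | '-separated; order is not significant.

Stepwise |·|:
  S → 6
  T → 6
  U → 4
  R → 3
  (U ⋈[f=c] R) → 2
  (T ⋈[a=f] (U ⋈[f=c] R)) → 1
  (S ⋈[d=g] (T ⋈[a=f] (U ⋈[f=c] R))) → 1
  π[d,f,e,g,h,v,a,y,c]((S ⋈[d=g] (T ⋈[a=f] (U ⋈[f=c] R)))) → 1
  ρ[b/f](π[d,f,e,g,h,v,a,y,c]((S ⋈[d=g] (T ⋈[a=f] (U ⋈[f=c] R))))) → 1

== RESULT ==
d | b | e | g | h | v | a | y | c
5 | 5 | 6 | 5 | 4 | s | 5 | r | 5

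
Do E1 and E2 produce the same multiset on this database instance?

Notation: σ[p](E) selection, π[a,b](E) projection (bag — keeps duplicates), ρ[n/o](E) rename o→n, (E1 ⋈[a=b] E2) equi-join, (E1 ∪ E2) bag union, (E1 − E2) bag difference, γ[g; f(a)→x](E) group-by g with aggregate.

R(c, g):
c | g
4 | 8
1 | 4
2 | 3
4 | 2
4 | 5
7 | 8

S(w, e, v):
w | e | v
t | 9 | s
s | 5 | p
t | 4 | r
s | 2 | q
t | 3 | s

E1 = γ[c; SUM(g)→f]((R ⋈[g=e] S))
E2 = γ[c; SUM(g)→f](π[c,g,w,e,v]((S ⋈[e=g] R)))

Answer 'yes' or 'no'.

E1 row counts bottom-up:
  R → 6
  S → 5
  (R ⋈[g=e] S) → 4
  γ[c; SUM(g)→f]((R ⋈[g=e] S)) → 3
E2 row counts bottom-up:
  S → 5
  R → 6
  (S ⋈[e=g] R) → 4
  π[c,g,w,e,v]((S ⋈[e=g] R)) → 4
  γ[c; SUM(g)→f](π[c,g,w,e,v]((S ⋈[e=g] R))) → 3

E1 and E2 produce the same multiset:
c | f
1 | 4
2 | 3
4 | 7

yes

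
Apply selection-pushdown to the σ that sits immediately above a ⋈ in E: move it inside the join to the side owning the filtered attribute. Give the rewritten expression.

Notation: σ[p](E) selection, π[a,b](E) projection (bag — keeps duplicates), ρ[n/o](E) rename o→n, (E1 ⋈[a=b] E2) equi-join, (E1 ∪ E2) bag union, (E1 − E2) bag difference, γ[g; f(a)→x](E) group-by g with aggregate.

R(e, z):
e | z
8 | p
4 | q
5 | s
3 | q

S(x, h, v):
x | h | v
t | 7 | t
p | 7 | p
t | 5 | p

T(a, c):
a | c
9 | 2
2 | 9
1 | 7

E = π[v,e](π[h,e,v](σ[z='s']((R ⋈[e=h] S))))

σ filters on z, owned by the left side.
E' = π[v,e](π[h,e,v]((σ[z='s'](R) ⋈[e=h] S)))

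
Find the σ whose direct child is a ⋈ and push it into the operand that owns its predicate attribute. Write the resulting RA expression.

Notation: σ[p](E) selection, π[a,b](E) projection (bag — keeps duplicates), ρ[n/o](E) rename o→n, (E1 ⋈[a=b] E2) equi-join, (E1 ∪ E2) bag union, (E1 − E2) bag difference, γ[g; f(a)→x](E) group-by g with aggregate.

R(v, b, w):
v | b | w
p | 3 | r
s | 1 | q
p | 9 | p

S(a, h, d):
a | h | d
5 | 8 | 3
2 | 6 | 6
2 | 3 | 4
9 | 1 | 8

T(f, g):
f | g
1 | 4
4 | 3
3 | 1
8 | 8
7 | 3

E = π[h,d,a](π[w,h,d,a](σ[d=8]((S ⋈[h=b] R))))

σ filters on d, owned by the left side.
E' = π[h,d,a](π[w,h,d,a]((σ[d=8](S) ⋈[h=b] R)))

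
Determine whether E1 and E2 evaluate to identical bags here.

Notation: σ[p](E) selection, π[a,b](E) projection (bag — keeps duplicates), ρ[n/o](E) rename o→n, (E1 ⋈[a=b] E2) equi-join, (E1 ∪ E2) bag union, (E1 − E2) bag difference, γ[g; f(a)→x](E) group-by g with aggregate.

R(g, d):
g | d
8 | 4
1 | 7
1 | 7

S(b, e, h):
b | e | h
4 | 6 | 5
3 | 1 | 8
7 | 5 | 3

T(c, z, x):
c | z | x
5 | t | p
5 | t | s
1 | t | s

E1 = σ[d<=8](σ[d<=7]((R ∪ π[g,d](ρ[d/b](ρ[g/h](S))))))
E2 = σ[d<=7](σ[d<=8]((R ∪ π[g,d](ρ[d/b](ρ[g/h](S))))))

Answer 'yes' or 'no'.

E1 subexpression sizes:
  R → 3
  S → 3
  ρ[g/h](S) → 3
  ρ[d/b](ρ[g/h](S)) → 3
  π[g,d](ρ[d/b](ρ[g/h](S))) → 3
  (R ∪ π[g,d](ρ[d/b](ρ[g/h](S)))) → 6
  σ[d<=7]((R ∪ π[g,d](ρ[d/b](ρ[g/h](S))))) → 6
  σ[d<=8](σ[d<=7]((R ∪ π[g,d](ρ[d/b](ρ[g/h](S)))))) → 6
E2 subexpression sizes:
  R → 3
  S → 3
  ρ[g/h](S) → 3
  ρ[d/b](ρ[g/h](S)) → 3
  π[g,d](ρ[d/b](ρ[g/h](S))) → 3
  (R ∪ π[g,d](ρ[d/b](ρ[g/h](S)))) → 6
  σ[d<=8]((R ∪ π[g,d](ρ[d/b](ρ[g/h](S))))) → 6
  σ[d<=7](σ[d<=8]((R ∪ π[g,d](ρ[d/b](ρ[g/h](S)))))) → 6

E1 and E2 produce the same multiset:
g | d
1 | 7
1 | 7
3 | 7
5 | 4
8 | 3
8 | 4

yes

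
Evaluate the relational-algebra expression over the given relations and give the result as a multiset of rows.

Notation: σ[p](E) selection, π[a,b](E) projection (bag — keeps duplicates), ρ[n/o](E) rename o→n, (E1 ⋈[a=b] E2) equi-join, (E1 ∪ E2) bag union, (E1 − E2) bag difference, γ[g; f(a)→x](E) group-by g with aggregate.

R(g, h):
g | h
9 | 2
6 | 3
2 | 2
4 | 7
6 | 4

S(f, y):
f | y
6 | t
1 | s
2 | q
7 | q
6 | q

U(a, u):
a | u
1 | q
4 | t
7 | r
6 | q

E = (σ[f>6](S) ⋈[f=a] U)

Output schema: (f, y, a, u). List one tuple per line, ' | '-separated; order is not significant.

Subexpression sizes:
  S → 5
  σ[f>6](S) → 1
  U → 4
  (σ[f>6](S) ⋈[f=a] U) → 1

== RESULT ==
f | y | a | u
7 | q | 7 | r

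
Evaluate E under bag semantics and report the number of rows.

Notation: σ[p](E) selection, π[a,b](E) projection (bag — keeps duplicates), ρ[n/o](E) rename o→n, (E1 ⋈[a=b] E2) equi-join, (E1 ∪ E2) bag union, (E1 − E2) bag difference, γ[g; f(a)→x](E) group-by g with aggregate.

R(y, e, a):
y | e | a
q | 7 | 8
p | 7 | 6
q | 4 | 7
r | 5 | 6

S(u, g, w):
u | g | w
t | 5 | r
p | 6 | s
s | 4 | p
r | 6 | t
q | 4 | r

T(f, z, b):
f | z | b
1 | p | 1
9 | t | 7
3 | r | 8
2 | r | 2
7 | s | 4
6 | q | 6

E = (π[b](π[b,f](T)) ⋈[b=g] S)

Row counts bottom-up:
  T → 6
  π[b,f](T) → 6
  π[b](π[b,f](T)) → 6
  S → 5
  (π[b](π[b,f](T)) ⋈[b=g] S) → 4

|E| = 4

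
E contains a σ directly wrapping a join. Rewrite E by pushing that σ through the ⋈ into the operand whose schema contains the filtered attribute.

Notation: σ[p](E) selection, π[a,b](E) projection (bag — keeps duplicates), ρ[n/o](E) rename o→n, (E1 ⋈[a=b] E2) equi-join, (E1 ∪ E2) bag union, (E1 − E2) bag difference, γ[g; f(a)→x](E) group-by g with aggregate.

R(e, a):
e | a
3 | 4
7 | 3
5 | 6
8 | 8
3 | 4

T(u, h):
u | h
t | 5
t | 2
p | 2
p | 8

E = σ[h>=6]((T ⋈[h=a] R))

σ filters on h, owned by the left side.
E' = (σ[h>=6](T) ⋈[h=a] R)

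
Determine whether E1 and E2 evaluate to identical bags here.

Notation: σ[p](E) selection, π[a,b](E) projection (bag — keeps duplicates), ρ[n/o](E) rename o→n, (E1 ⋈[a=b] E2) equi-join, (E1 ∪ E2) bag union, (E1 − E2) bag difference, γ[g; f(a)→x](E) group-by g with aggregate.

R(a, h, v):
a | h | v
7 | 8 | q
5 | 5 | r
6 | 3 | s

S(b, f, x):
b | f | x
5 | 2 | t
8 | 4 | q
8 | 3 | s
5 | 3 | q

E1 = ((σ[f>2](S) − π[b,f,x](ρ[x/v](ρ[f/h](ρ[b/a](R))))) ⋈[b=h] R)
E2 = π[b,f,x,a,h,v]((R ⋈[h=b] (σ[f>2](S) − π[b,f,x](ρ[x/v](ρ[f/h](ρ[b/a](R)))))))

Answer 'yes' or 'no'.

E1 stepwise |·|:
  S → 4
  σ[f>2](S) → 3
  R → 3
  ρ[b/a](R) → 3
  ρ[f/h](ρ[b/a](R)) → 3
  ρ[x/v](ρ[f/h](ρ[b/a](R))) → 3
  π[b,f,x](ρ[x/v](ρ[f/h](ρ[b/a](R)))) → 3
  (σ[f>2](S) − π[b,f,x](ρ[x/v](ρ[f/h](ρ[b/a](R))))) → 3
  R → 3
  ((σ[f>2](S) − π[b,f,x](ρ[x/v](ρ[f/h](ρ[b/a](R))))) ⋈[b=h] R) → 3
E2 stepwise |·|:
  R → 3
  S → 4
  σ[f>2](S) → 3
  R → 3
  ρ[b/a](R) → 3
  ρ[f/h](ρ[b/a](R)) → 3
  ρ[x/v](ρ[f/h](ρ[b/a](R))) → 3
  π[b,f,x](ρ[x/v](ρ[f/h](ρ[b/a](R)))) → 3
  (σ[f>2](S) − π[b,f,x](ρ[x/v](ρ[f/h](ρ[b/a](R))))) → 3
  (R ⋈[h=b] (σ[f>2](S) − π[b,f,x](ρ[x/v](ρ[f/h](ρ[b/a](R)))))) → 3
  π[b,f,x,a,h,v]((R ⋈[h=b] (σ[f>2](S) − π[b,f,x](ρ[x/v](ρ[f/h](ρ[b/a](R))))))) → 3

E1 and E2 produce the same multiset:
b | f | x | a | h | v
5 | 3 | q | 5 | 5 | r
8 | 3 | s | 7 | 8 | q
8 | 4 | q | 7 | 8 | q

yes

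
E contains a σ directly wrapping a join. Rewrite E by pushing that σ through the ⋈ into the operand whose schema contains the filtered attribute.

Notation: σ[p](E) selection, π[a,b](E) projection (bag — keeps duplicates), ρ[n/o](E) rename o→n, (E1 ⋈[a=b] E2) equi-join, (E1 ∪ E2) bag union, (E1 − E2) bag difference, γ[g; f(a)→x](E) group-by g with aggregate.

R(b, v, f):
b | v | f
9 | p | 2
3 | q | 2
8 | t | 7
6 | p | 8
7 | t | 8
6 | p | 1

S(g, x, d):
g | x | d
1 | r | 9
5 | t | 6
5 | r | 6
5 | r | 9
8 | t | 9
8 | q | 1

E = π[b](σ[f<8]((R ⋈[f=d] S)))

σ filters on f, owned by the left side.
E' = π[b]((σ[f<8](R) ⋈[f=d] S))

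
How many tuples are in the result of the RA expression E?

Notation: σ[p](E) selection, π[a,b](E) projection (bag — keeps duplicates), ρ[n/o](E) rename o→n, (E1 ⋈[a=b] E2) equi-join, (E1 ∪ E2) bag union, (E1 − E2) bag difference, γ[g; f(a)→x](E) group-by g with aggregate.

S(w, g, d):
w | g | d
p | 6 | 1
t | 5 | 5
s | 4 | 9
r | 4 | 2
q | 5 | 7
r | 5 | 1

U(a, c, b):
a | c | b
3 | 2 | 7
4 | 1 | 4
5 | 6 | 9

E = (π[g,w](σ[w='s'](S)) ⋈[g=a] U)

Subexpression sizes:
  S → 6
  σ[w='s'](S) → 1
  π[g,w](σ[w='s'](S)) → 1
  U → 3
  (π[g,w](σ[w='s'](S)) ⋈[g=a] U) → 1

|E| = 1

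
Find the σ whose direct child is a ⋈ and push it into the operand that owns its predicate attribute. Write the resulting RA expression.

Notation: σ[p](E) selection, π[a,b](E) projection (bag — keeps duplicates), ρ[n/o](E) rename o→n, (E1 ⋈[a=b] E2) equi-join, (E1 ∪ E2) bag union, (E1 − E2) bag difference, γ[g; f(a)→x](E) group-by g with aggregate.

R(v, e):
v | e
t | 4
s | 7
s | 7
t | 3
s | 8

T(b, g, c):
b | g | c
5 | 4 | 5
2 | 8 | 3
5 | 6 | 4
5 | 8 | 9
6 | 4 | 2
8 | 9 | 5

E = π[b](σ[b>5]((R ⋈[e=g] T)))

σ filters on b, owned by the right side.
E' = π[b]((R ⋈[e=g] σ[b>5](T)))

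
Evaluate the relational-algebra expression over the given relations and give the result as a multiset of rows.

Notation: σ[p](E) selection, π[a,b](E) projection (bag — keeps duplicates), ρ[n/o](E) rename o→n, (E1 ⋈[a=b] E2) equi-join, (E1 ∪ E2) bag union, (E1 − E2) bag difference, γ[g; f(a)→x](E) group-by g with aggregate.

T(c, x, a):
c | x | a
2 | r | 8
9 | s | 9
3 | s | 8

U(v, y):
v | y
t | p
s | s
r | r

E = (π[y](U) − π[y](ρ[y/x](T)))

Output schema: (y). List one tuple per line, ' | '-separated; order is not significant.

Row counts bottom-up:
  U → 3
  π[y](U) → 3
  T → 3
  ρ[y/x](T) → 3
  π[y](ρ[y/x](T)) → 3
  (π[y](U) − π[y](ρ[y/x](T))) → 1

== RESULT ==
y
p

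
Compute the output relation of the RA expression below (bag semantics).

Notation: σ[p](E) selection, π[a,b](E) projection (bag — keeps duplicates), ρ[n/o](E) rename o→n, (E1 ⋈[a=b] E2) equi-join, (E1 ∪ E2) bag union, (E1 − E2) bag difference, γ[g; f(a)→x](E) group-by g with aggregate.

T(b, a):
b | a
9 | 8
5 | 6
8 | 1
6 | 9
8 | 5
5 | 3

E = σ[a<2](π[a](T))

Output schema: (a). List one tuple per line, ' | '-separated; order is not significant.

Row counts bottom-up:
  T → 6
  π[a](T) → 6
  σ[a<2](π[a](T)) → 1

== RESULT ==
a
1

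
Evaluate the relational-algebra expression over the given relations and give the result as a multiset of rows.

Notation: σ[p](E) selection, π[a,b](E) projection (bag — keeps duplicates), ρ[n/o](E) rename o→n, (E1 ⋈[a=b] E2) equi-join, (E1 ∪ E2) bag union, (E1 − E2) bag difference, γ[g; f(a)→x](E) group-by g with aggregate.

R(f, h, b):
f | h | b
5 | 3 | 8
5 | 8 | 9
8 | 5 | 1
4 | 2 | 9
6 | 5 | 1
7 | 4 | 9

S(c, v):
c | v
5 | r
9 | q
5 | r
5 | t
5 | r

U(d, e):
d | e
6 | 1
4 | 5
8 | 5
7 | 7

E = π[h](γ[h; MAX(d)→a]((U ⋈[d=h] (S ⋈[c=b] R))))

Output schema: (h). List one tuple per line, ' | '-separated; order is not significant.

Row counts bottom-up:
  U → 4
  S → 5
  R → 6
  (S ⋈[c=b] R) → 3
  (U ⋈[d=h] (S ⋈[c=b] R)) → 2
  γ[h; MAX(d)→a]((U ⋈[d=h] (S ⋈[c=b] R))) → 2
  π[h](γ[h; MAX(d)→a]((U ⋈[d=h] (S ⋈[c=b] R)))) → 2

== RESULT ==
h
4
8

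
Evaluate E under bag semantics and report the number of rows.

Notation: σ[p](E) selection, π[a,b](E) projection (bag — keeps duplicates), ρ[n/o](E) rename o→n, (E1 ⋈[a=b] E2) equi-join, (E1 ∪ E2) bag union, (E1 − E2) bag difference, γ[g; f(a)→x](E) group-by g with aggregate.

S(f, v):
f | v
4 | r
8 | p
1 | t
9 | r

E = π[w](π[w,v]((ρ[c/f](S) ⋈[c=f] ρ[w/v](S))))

Subexpression sizes:
  S → 4
  ρ[c/f](S) → 4
  S → 4
  ρ[w/v](S) → 4
  (ρ[c/f](S) ⋈[c=f] ρ[w/v](S)) → 4
  π[w,v]((ρ[c/f](S) ⋈[c=f] ρ[w/v](S))) → 4
  π[w](π[w,v]((ρ[c/f](S) ⋈[c=f] ρ[w/v](S)))) → 4

|E| = 4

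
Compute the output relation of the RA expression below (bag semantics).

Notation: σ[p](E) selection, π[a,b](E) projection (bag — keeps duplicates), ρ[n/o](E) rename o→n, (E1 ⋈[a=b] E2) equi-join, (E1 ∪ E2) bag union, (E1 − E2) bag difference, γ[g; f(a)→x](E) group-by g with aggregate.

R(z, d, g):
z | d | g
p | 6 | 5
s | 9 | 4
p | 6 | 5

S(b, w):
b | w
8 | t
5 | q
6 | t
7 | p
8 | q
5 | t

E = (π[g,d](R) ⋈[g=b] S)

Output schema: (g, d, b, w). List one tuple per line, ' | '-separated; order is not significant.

Per-node cardinality:
  R → 3
  π[g,d](R) → 3
  S → 6
  (π[g,d](R) ⋈[g=b] S) → 4

== RESULT ==
g | d | b | w
5 | 6 | 5 | q
5 | 6 | 5 | q
5 | 6 | 5 | t
5 | 6 | 5 | t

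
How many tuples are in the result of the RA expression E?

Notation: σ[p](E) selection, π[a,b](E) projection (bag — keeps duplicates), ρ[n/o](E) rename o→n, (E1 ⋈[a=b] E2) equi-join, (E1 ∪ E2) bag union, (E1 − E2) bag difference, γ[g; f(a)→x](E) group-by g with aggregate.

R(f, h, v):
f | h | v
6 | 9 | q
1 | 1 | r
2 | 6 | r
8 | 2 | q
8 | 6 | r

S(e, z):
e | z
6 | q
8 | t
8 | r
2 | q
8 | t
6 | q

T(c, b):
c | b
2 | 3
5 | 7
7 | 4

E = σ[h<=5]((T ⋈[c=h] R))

Stepwise |·|:
  T → 3
  R → 5
  (T ⋈[c=h] R) → 1
  σ[h<=5]((T ⋈[c=h] R)) → 1

|E| = 1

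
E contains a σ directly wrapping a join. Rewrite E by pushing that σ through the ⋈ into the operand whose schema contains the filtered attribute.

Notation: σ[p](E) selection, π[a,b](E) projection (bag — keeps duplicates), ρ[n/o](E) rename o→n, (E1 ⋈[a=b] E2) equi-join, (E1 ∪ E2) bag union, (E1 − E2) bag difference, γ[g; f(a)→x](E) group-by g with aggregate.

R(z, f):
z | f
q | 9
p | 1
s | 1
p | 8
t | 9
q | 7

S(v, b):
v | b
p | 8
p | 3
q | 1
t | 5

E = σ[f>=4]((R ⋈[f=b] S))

σ filters on f, owned by the left side.
E' = (σ[f>=4](R) ⋈[f=b] S)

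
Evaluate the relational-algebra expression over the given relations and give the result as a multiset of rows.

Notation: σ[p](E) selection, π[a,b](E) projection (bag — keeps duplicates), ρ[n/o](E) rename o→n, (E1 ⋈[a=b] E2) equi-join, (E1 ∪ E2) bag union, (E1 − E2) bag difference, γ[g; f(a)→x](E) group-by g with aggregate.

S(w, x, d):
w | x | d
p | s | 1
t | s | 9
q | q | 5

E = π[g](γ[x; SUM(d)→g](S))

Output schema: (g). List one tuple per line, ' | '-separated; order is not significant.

Stepwise |·|:
  S → 3
  γ[x; SUM(d)→g](S) → 2
  π[g](γ[x; SUM(d)→g](S)) → 2

== RESULT ==
g
5
10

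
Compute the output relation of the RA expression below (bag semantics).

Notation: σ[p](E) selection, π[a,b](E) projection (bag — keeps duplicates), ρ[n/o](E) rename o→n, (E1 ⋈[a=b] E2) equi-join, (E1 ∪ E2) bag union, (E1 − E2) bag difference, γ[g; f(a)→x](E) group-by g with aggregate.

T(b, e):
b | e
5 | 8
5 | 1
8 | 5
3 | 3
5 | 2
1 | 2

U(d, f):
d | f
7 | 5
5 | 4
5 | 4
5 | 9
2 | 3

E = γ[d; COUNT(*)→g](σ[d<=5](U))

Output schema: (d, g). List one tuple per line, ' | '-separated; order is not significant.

Subexpression sizes:
  U → 5
  σ[d<=5](U) → 4
  γ[d; COUNT(*)→g](σ[d<=5](U)) → 2

== RESULT ==
d | g
2 | 1
5 | 3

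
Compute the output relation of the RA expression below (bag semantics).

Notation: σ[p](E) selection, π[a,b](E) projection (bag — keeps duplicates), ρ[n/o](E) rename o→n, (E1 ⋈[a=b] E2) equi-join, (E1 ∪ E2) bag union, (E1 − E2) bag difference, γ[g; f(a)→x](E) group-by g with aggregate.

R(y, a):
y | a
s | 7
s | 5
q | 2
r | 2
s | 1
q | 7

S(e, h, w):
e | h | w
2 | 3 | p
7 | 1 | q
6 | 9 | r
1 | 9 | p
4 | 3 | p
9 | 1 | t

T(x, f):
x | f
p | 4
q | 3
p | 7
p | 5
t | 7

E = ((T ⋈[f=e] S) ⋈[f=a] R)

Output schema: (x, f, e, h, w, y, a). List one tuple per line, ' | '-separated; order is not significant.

Subexpression sizes:
  T → 5
  S → 6
  (T ⋈[f=e] S) → 3
  R → 6
  ((T ⋈[f=e] S) ⋈[f=a] R) → 4

== RESULT ==
x | f | e | h | w | y | a
p | 7 | 7 | 1 | q | q | 7
p | 7 | 7 | 1 | q | s | 7
t | 7 | 7 | 1 | q | q | 7
t | 7 | 7 | 1 | q | s | 7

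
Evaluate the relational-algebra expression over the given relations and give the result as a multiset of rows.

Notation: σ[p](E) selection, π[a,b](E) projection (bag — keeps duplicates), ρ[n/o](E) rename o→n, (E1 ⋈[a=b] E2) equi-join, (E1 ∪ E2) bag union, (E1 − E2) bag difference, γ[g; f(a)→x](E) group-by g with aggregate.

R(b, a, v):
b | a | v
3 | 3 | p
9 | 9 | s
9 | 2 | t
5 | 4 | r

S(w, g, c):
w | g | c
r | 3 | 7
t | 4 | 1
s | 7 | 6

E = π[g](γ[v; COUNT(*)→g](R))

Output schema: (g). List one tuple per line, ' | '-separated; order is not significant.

Per-node cardinality:
  R → 4
  γ[v; COUNT(*)→g](R) → 4
  π[g](γ[v; COUNT(*)→g](R)) → 4

== RESULT ==
g
1
1
1
1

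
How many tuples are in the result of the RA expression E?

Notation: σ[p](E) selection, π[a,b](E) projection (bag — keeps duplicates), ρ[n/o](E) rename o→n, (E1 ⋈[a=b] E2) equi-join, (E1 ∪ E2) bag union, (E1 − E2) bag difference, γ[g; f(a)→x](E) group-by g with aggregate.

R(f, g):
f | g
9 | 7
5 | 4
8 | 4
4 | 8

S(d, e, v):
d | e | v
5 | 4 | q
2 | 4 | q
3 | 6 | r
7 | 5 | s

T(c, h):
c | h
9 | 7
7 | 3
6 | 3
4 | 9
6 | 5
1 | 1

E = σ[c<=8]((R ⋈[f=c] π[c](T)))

Stepwise |·|:
  R → 4
  T → 6
  π[c](T) → 6
  (R ⋈[f=c] π[c](T)) → 2
  σ[c<=8]((R ⋈[f=c] π[c](T))) → 1

|E| = 1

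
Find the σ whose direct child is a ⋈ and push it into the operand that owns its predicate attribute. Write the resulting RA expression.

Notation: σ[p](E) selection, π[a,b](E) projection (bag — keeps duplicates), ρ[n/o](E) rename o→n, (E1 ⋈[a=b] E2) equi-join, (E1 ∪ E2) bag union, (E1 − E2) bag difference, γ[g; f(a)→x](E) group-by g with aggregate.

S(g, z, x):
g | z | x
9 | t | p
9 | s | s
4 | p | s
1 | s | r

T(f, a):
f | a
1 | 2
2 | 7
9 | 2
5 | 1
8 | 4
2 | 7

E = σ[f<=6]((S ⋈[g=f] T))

σ filters on f, owned by the right side.
E' = (S ⋈[g=f] σ[f<=6](T))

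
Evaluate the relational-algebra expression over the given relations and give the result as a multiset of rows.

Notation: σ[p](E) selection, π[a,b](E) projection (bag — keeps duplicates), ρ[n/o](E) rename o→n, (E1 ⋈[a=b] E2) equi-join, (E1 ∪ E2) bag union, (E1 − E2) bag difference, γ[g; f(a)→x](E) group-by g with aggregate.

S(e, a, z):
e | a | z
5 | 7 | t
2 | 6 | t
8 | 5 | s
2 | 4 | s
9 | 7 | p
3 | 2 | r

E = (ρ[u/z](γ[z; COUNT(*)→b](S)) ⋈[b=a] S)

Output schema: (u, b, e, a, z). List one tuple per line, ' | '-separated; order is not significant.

Subexpression sizes:
  S → 6
  γ[z; COUNT(*)→b](S) → 4
  ρ[u/z](γ[z; COUNT(*)→b](S)) → 4
  S → 6
  (ρ[u/z](γ[z; COUNT(*)→b](S)) ⋈[b=a] S) → 2

== RESULT ==
u | b | e | a | z
s | 2 | 3 | 2 | r
t | 2 | 3 | 2 | r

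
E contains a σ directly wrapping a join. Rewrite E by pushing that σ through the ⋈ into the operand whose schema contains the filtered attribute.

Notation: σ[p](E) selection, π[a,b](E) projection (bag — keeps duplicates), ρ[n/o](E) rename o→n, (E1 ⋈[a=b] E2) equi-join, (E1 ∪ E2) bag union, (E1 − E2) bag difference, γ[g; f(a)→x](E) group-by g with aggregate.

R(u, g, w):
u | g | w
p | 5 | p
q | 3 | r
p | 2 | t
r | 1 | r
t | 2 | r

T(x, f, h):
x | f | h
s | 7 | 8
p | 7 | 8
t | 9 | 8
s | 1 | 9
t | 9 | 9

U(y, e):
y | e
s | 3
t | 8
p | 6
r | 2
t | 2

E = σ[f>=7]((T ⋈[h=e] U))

σ filters on f, owned by the left side.
E' = (σ[f>=7](T) ⋈[h=e] U)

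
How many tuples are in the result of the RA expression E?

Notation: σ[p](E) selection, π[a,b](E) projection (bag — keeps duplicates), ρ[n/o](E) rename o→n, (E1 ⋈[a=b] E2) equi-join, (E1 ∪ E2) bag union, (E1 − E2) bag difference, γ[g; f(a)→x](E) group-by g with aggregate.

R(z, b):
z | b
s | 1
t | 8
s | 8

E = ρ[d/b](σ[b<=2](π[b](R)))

Subexpression sizes:
  R → 3
  π[b](R) → 3
  σ[b<=2](π[b](R)) → 1
  ρ[d/b](σ[b<=2](π[b](R))) → 1

|E| = 1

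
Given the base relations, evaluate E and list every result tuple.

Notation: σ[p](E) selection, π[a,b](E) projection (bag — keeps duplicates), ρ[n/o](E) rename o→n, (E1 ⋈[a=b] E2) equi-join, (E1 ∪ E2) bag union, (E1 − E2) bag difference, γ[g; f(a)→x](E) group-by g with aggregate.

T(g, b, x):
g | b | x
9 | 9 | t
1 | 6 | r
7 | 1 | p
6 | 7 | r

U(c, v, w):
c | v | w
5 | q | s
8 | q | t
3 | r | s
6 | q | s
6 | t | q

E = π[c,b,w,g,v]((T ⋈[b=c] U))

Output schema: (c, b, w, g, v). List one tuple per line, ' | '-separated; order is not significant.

Row counts bottom-up:
  T → 4
  U → 5
  (T ⋈[b=c] U) → 2
  π[c,b,w,g,v]((T ⋈[b=c] U)) → 2

== RESULT ==
c | b | w | g | v
6 | 6 | q | 1 | t
6 | 6 | s | 1 | q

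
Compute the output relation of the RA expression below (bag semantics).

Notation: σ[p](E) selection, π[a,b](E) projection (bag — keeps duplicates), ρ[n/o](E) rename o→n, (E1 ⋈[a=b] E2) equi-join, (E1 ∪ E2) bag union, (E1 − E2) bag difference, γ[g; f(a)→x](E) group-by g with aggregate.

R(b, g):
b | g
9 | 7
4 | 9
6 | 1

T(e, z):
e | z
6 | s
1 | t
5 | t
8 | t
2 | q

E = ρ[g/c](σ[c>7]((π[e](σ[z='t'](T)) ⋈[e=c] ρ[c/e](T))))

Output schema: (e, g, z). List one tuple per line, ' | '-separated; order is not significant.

Per-node cardinality:
  T → 5
  σ[z='t'](T) → 3
  π[e](σ[z='t'](T)) → 3
  T → 5
  ρ[c/e](T) → 5
  (π[e](σ[z='t'](T)) ⋈[e=c] ρ[c/e](T)) → 3
  σ[c>7]((π[e](σ[z='t'](T)) ⋈[e=c] ρ[c/e](T))) → 1
  ρ[g/c](σ[c>7]((π[e](σ[z='t'](T)) ⋈[e=c] ρ[c/e](T)))) → 1

== RESULT ==
e | g | z
8 | 8 | t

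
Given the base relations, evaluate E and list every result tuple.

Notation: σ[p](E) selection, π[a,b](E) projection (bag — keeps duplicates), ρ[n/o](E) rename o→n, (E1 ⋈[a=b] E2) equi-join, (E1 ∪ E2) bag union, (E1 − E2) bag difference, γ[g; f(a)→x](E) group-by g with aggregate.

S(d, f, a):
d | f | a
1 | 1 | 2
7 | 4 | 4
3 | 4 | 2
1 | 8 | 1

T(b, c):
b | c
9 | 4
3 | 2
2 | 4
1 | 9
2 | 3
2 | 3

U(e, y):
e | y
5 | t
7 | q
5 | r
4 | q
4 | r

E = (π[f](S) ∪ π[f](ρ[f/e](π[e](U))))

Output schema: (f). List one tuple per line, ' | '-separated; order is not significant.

Row counts bottom-up:
  S → 4
  π[f](S) → 4
  U → 5
  π[e](U) → 5
  ρ[f/e](π[e](U)) → 5
  π[f](ρ[f/e](π[e](U))) → 5
  (π[f](S) ∪ π[f](ρ[f/e](π[e](U)))) → 9

== RESULT ==
f
1
4
4
4
4
5
5
7
8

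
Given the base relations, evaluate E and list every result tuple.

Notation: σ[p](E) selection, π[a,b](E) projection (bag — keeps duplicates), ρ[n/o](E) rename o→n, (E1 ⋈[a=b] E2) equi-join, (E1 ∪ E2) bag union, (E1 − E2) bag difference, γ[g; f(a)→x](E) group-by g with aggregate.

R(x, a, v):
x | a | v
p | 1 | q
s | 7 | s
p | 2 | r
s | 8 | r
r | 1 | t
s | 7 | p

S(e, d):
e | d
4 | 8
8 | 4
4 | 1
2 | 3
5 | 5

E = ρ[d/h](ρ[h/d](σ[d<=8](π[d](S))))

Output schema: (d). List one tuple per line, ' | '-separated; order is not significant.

Subexpression sizes:
  S → 5
  π[d](S) → 5
  σ[d<=8](π[d](S)) → 5
  ρ[h/d](σ[d<=8](π[d](S))) → 5
  ρ[d/h](ρ[h/d](σ[d<=8](π[d](S)))) → 5

== RESULT ==
d
1
3
4
5
8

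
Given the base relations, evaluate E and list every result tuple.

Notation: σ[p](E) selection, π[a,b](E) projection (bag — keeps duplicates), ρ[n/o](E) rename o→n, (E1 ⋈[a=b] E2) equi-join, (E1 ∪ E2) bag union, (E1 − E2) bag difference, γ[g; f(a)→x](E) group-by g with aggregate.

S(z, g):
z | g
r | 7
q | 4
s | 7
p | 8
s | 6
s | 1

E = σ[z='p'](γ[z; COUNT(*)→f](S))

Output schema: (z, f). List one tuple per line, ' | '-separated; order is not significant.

Per-node cardinality:
  S → 6
  γ[z; COUNT(*)→f](S) → 4
  σ[z='p'](γ[z; COUNT(*)→f](S)) → 1

== RESULT ==
z | f
p | 1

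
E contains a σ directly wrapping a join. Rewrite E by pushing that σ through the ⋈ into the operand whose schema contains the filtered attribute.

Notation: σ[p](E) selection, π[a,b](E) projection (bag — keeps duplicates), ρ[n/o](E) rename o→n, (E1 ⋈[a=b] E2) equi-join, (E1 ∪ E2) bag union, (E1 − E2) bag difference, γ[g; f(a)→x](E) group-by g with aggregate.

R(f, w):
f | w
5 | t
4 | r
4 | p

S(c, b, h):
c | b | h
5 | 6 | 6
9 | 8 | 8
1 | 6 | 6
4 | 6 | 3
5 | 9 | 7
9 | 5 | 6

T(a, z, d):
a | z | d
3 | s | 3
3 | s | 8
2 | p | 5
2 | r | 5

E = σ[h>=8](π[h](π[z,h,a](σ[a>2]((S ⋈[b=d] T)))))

σ filters on a, owned by the right side.
E' = σ[h>=8](π[h](π[z,h,a]((S ⋈[b=d] σ[a>2](T)))))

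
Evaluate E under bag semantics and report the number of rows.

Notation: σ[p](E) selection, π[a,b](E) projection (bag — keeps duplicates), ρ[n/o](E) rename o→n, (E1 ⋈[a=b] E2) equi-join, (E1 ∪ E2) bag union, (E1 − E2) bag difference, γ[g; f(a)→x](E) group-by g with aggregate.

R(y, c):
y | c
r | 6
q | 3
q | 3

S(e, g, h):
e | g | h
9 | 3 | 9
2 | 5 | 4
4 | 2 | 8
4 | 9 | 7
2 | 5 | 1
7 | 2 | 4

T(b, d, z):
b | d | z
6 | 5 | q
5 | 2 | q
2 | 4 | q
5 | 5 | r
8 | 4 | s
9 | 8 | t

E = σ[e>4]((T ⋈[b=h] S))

Row counts bottom-up:
  T → 6
  S → 6
  (T ⋈[b=h] S) → 2
  σ[e>4]((T ⋈[b=h] S)) → 1

|E| = 1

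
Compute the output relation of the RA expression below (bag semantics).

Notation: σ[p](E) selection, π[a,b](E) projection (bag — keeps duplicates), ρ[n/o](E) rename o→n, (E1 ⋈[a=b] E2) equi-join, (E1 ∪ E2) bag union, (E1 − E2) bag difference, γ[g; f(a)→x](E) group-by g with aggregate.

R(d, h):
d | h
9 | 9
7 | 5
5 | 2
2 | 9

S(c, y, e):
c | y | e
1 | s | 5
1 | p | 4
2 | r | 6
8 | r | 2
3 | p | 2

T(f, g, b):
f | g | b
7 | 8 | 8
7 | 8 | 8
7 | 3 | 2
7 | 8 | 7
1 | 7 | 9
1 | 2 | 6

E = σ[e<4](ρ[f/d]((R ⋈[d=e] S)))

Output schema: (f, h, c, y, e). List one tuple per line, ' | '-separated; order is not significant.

Subexpression sizes:
  R → 4
  S → 5
  (R ⋈[d=e] S) → 3
  ρ[f/d]((R ⋈[d=e] S)) → 3
  σ[e<4](ρ[f/d]((R ⋈[d=e] S))) → 2

== RESULT ==
f | h | c | y | e
2 | 9 | 3 | p | 2
2 | 9 | 8 | r | 2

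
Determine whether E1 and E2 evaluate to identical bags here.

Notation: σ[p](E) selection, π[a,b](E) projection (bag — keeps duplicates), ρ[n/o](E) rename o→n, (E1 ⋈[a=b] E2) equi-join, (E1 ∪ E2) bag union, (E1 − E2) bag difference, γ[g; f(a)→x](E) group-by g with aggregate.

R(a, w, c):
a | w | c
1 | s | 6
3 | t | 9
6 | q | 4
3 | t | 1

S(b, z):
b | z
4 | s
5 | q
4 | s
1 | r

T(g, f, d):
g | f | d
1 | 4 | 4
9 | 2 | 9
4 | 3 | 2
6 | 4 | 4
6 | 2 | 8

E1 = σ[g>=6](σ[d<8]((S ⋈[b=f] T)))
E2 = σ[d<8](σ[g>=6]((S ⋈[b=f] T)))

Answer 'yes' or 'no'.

E1 row counts bottom-up:
  S → 4
  T → 5
  (S ⋈[b=f] T) → 4
  σ[d<8]((S ⋈[b=f] T)) → 4
  σ[g>=6](σ[d<8]((S ⋈[b=f] T))) → 2
E2 row counts bottom-up:
  S → 4
  T → 5
  (S ⋈[b=f] T) → 4
  σ[g>=6]((S ⋈[b=f] T)) → 2
  σ[d<8](σ[g>=6]((S ⋈[b=f] T))) → 2

E1 and E2 produce the same multiset:
b | z | g | f | d
4 | s | 6 | 4 | 4
4 | s | 6 | 4 | 4

yes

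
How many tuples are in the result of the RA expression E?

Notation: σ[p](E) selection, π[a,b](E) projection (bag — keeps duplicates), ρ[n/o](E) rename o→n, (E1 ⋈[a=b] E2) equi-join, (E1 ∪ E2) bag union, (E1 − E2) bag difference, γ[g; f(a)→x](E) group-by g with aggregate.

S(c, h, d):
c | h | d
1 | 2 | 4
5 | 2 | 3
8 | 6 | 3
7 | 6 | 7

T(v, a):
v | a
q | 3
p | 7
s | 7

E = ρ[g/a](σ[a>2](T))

Stepwise |·|:
  T → 3
  σ[a>2](T) → 3
  ρ[g/a](σ[a>2](T)) → 3

|E| = 3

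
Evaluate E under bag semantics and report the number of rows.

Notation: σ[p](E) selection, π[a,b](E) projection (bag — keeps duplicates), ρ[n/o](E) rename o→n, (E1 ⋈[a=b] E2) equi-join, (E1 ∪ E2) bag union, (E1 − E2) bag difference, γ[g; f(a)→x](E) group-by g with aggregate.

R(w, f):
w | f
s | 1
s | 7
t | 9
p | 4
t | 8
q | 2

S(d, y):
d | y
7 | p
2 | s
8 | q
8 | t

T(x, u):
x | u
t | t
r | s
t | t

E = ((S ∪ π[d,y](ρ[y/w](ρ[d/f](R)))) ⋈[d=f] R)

Stepwise |·|:
  S → 4
  R → 6
  ρ[d/f](R) → 6
  ρ[y/w](ρ[d/f](R)) → 6
  π[d,y](ρ[y/w](ρ[d/f](R))) → 6
  (S ∪ π[d,y](ρ[y/w](ρ[d/f](R)))) → 10
  R → 6
  ((S ∪ π[d,y](ρ[y/w](ρ[d/f](R)))) ⋈[d=f] R) → 10

|E| = 10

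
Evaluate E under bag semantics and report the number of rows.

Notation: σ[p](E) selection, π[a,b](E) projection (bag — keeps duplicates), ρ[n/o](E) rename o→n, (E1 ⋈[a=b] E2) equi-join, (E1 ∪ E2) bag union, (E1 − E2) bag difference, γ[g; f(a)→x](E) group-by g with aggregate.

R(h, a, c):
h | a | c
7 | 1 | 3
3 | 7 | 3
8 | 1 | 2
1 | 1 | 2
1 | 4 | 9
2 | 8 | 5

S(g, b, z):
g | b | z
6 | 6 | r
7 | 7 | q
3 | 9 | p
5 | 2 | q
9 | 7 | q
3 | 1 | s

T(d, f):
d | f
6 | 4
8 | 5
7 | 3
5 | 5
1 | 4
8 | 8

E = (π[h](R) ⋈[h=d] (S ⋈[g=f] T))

Subexpression sizes:
  R → 6
  π[h](R) → 6
  S → 6
  T → 6
  (S ⋈[g=f] T) → 4
  (π[h](R) ⋈[h=d] (S ⋈[g=f] T)) → 3

|E| = 3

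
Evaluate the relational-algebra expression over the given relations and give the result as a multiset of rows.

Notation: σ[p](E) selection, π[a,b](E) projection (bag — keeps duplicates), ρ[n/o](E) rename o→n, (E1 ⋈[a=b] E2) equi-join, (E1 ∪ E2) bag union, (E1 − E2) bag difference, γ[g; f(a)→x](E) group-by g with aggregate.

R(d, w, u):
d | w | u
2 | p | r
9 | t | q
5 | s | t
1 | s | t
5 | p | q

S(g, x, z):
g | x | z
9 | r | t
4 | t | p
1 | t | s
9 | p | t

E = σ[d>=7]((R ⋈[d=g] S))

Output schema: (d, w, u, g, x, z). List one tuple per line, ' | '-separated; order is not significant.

Per-node cardinality:
  R → 5
  S → 4
  (R ⋈[d=g] S) → 3
  σ[d>=7]((R ⋈[d=g] S)) → 2

== RESULT ==
d | w | u | g | x | z
9 | t | q | 9 | p | t
9 | t | q | 9 | r | t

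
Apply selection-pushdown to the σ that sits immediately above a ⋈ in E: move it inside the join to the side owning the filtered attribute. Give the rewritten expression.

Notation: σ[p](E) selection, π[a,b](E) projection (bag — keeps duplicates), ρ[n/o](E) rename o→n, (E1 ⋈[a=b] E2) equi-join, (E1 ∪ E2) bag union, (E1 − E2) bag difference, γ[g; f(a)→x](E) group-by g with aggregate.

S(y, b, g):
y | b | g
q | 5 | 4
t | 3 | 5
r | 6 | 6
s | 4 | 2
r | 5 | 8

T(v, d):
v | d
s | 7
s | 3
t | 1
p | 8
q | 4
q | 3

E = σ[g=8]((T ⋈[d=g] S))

σ filters on g, owned by the right side.
E' = (T ⋈[d=g] σ[g=8](S))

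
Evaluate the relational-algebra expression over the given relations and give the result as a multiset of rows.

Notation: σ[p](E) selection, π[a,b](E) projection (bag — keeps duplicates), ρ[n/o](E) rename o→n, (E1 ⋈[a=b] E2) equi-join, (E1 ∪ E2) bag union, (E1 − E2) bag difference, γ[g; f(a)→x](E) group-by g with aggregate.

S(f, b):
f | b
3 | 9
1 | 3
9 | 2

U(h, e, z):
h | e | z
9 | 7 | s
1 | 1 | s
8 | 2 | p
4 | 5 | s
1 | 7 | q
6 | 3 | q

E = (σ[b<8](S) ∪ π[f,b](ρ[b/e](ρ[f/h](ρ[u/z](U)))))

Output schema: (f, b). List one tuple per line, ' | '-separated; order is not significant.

Per-node cardinality:
  S → 3
  σ[b<8](S) → 2
  U → 6
  ρ[u/z](U) → 6
  ρ[f/h](ρ[u/z](U)) → 6
  ρ[b/e](ρ[f/h](ρ[u/z](U))) → 6
  π[f,b](ρ[b/e](ρ[f/h](ρ[u/z](U)))) → 6
  (σ[b<8](S) ∪ π[f,b](ρ[b/e](ρ[f/h](ρ[u/z](U))))) → 8

== RESULT ==
f | b
1 | 1
1 | 3
1 | 7
4 | 5
6 | 3
8 | 2
9 | 2
9 | 7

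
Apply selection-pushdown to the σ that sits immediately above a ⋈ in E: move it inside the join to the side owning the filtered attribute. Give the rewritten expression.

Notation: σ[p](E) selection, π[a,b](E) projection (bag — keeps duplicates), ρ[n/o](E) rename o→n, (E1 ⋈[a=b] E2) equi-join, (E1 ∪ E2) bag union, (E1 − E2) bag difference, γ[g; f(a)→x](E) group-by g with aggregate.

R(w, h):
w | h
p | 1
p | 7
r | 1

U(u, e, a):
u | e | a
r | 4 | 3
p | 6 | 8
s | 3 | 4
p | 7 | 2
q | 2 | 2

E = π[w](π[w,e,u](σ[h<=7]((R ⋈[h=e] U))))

σ filters on h, owned by the left side.
E' = π[w](π[w,e,u]((σ[h<=7](R) ⋈[h=e] U)))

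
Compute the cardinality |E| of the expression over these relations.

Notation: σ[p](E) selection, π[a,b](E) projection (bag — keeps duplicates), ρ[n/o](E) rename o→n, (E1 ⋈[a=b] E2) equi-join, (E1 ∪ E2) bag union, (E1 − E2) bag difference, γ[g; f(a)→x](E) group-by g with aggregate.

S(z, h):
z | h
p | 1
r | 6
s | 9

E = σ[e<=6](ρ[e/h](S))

Stepwise |·|:
  S → 3
  ρ[e/h](S) → 3
  σ[e<=6](ρ[e/h](S)) → 2

|E| = 2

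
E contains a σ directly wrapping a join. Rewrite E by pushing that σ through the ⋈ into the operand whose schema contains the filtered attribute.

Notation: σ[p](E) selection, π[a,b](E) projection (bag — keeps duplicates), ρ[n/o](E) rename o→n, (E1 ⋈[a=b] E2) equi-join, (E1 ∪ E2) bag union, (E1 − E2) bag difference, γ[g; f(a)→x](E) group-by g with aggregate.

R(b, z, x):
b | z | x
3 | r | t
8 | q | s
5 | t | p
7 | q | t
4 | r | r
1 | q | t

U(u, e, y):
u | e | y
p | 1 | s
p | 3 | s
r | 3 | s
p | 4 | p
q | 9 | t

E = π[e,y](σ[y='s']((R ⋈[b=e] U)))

σ filters on y, owned by the right side.
E' = π[e,y]((R ⋈[b=e] σ[y='s'](U)))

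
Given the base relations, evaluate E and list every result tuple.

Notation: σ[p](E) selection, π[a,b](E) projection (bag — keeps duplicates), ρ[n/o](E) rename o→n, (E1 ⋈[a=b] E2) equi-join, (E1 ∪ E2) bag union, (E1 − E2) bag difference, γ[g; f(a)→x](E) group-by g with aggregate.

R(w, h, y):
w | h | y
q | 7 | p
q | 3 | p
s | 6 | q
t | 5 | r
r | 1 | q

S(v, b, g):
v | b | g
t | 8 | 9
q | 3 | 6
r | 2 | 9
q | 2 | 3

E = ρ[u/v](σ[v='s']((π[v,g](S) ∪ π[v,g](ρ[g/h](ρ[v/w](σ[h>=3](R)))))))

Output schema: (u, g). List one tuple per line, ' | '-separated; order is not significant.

Per-node cardinality:
  S → 4
  π[v,g](S) → 4
  R → 5
  σ[h>=3](R) → 4
  ρ[v/w](σ[h>=3](R)) → 4
  ρ[g/h](ρ[v/w](σ[h>=3](R))) → 4
  π[v,g](ρ[g/h](ρ[v/w](σ[h>=3](R)))) → 4
  (π[v,g](S) ∪ π[v,g](ρ[g/h](ρ[v/w](σ[h>=3](R))))) → 8
  σ[v='s']((π[v,g](S) ∪ π[v,g](ρ[g/h](ρ[v/w](σ[h>=3](R)))))) → 1
  ρ[u/v](σ[v='s']((π[v,g](S) ∪ π[v,g](ρ[g/h](ρ[v/w](σ[h>=3](R))))))) → 1

== RESULT ==
u | g
s | 6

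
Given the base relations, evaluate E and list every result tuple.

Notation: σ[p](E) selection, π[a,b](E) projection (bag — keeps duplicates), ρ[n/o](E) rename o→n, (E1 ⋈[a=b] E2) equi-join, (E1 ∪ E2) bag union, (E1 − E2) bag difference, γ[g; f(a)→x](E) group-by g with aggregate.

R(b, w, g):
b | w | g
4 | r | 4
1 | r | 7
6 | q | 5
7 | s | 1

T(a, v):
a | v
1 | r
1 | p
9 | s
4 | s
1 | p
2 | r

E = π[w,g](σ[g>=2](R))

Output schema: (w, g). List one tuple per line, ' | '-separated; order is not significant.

Subexpression sizes:
  R → 4
  σ[g>=2](R) → 3
  π[w,g](σ[g>=2](R)) → 3

== RESULT ==
w | g
q | 5
r | 4
r | 7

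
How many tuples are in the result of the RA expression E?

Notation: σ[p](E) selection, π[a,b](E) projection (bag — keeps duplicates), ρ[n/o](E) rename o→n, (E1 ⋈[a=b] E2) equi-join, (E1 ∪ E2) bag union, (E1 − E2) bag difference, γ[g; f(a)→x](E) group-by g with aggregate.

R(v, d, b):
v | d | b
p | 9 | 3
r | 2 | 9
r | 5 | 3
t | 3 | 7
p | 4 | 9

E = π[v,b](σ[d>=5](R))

Per-node cardinality:
  R → 5
  σ[d>=5](R) → 2
  π[v,b](σ[d>=5](R)) → 2

|E| = 2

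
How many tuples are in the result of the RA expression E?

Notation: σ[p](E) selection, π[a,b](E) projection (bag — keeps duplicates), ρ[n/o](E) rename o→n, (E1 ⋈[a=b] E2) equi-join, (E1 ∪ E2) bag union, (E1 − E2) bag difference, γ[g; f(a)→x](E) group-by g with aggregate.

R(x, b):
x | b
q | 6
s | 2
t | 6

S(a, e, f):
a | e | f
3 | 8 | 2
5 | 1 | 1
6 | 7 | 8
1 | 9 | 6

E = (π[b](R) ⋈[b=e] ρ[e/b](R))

Row counts bottom-up:
  R → 3
  π[b](R) → 3
  R → 3
  ρ[e/b](R) → 3
  (π[b](R) ⋈[b=e] ρ[e/b](R)) → 5

|E| = 5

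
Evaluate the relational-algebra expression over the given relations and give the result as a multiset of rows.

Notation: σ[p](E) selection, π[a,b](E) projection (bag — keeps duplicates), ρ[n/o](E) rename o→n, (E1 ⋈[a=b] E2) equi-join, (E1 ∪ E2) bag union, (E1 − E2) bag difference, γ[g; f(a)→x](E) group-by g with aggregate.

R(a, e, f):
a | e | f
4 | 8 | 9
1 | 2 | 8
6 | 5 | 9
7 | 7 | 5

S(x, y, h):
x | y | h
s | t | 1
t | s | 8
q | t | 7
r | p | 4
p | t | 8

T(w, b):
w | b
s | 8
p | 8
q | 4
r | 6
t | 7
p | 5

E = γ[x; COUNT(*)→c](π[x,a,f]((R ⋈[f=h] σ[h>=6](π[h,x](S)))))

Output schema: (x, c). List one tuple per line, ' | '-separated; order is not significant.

Row counts bottom-up:
  R → 4
  S → 5
  π[h,x](S) → 5
  σ[h>=6](π[h,x](S)) → 3
  (R ⋈[f=h] σ[h>=6](π[h,x](S))) → 2
  π[x,a,f]((R ⋈[f=h] σ[h>=6](π[h,x](S)))) → 2
  γ[x; COUNT(*)→c](π[x,a,f]((R ⋈[f=h] σ[h>=6](π[h,x](S))))) → 2

== RESULT ==
x | c
p | 1
t | 1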